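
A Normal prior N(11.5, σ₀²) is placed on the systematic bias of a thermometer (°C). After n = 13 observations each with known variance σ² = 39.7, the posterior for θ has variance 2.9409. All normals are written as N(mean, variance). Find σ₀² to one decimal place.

Posterior precision equals prior precision plus data precision: 1/σ_n² = 1/σ₀² + n/σ².
So 1/σ₀² = 1/2.9409 − 13/39.7 = 0.340032 − 0.327456 = 0.012576.
Hence σ₀² = 1/0.012576 ≈ 79.5.

σ₀² = 79.5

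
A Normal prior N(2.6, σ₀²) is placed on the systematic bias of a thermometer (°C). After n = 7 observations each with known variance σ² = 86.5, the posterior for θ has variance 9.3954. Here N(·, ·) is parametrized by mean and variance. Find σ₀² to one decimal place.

σ₀² = 39.2

Posterior precision equals prior precision plus data precision: 1/σ_n² = 1/σ₀² + n/σ².
So 1/σ₀² = 1/9.3954 − 7/86.5 = 0.106435 − 0.080925 = 0.025510.
Hence σ₀² = 1/0.025510 ≈ 39.2.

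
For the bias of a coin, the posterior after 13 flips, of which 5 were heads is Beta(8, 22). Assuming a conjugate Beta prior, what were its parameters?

Beta is conjugate to the binomial likelihood: posterior = Beta(a+s, b+f).
Subtract the data counts: 8−5=3, 22−8=14.

Beta(3, 14)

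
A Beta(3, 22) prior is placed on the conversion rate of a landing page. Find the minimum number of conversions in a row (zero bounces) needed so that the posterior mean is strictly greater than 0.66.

After k conversions and 0 bounces the posterior is Beta(3+k, 22), with mean (3+k)/(3+22+k).
Set (3+k)/(25+k) > 0.66 and solve: k > (0.66·25 − 3)/(1 − 0.66) = 39.706.
The smallest integer exceeding 39.706 is 40, and checking k=40: (43)/(65) = 0.6615 > 0.66.

k = 40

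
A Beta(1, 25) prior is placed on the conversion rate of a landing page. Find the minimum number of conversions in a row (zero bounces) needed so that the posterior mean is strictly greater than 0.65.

k = 46

After k conversions and 0 bounces the posterior is Beta(1+k, 25), with mean (1+k)/(1+25+k).
Set (1+k)/(26+k) > 0.65 and solve: k > (0.65·26 − 1)/(1 − 0.65) = 45.429.
The smallest integer exceeding 45.429 is 46.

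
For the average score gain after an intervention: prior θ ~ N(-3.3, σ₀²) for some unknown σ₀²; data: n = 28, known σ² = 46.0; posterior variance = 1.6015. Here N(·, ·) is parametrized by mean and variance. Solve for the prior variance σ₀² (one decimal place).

Posterior precision equals prior precision plus data precision: 1/σ_n² = 1/σ₀² + n/σ².
So 1/σ₀² = 1/1.6015 − 28/46.0 = 0.624415 − 0.608696 = 0.015719.
Hence σ₀² = 1/0.015719 ≈ 63.6.

σ₀² = 63.6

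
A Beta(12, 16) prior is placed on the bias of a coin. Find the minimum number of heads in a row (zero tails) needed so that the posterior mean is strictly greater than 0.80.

After k heads and 0 tails the posterior is Beta(12+k, 16), with mean (12+k)/(12+16+k).
Set (12+k)/(28+k) > 0.80 and solve: k > (0.80·28 − 12)/(1 − 0.80) = 52.000.
The smallest integer exceeding 52.000 is 53, and checking k=53: (65)/(81) = 0.8025 > 0.80.

k = 53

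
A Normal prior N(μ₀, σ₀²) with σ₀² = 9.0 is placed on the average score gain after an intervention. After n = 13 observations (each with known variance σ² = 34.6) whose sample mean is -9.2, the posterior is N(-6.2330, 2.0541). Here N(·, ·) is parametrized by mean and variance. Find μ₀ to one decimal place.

With known observation variance, the Normal–Normal posterior has precision τ_n = τ₀ + n/σ² and mean μ_n = (τ₀μ₀ + (n/σ²)x̄)/τ_n.
Here τ₀ = 1/9.0 = 0.111111 and τ_data = 13/34.6 = 0.375723, so τ_n = 0.486834.
Rearranging for μ₀: μ₀ = (μ_n·τ_n − τ_data·x̄)/τ₀ = (-6.2330·0.486834 − 0.375723·-9.2) / 0.111111 = 0.422215/0.111111 ≈ 3.8.

μ₀ = 3.8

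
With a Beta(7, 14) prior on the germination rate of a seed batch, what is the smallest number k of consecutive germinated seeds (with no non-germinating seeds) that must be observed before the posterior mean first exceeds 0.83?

k = 62

After k germinated seeds and 0 non-germinating seeds the posterior is Beta(7+k, 14), with mean (7+k)/(7+14+k).
Set (7+k)/(21+k) > 0.83 and solve: k > (0.83·21 − 7)/(1 − 0.83) = 61.353.
The smallest integer exceeding 61.353 is 62.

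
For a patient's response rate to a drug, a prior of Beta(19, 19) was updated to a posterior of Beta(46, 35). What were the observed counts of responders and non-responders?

Beta is conjugate to the binomial likelihood: posterior = Beta(α+s, β+f).
So s = 46 − 19 = 27 and f = 35 − 19 = 16.

27 responders and 16 non-responders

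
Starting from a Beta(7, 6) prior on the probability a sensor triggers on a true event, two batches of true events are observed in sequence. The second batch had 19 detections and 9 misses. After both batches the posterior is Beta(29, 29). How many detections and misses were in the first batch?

3 detections and 14 misses

Because Beta–binomial updating is additive in the counts, the combined data contributed (α_post−α_prior, β_post−β_prior) successes and failures.
Total across both batches: 29−7=22 detections, 29−6=23 misses.
Subtract the second batch: 22−19=3 detections and 23−9=14 misses.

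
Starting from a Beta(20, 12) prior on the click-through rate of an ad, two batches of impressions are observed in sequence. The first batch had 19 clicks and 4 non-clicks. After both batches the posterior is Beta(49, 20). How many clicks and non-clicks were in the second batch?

10 clicks and 4 non-clicks

Because Beta–binomial updating is additive in the counts, the combined data contributed (α_post−α_prior, β_post−β_prior) successes and failures.
Total across both batches: 49−20=29 clicks, 20−12=8 non-clicks.
Subtract the first batch: 29−19=10 clicks and 8−4=4 non-clicks.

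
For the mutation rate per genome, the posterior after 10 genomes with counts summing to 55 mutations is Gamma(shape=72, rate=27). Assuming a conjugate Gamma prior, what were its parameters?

Gamma(shape=17, rate=17)

Gamma–Poisson conjugacy: posterior shape = α + Σxᵢ, posterior rate = β + n.
So α = 72 − 55 = 17 and β = 27 − 10 = 17.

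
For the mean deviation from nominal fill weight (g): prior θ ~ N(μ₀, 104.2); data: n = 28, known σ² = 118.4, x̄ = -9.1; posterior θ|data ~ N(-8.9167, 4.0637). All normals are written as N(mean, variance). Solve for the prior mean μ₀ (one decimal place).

With known observation variance, the Normal–Normal posterior has precision τ_n = τ₀ + n/σ² and mean μ_n = (τ₀μ₀ + (n/σ²)x̄)/τ_n.
Here τ₀ = 1/104.2 = 0.009597 and τ_data = 28/118.4 = 0.236486, so τ_n = 0.246083.
Rearranging for μ₀: μ₀ = (μ_n·τ_n − τ_data·x̄)/τ₀ = (-8.9167·0.246083 − 0.236486·-9.1) / 0.009597 = -0.042226/0.009597 ≈ -4.4.

μ₀ = -4.4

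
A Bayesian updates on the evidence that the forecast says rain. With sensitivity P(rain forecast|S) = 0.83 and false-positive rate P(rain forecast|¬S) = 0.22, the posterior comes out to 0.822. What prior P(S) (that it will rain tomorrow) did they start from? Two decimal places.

Bayes' rule in odds form gives O(S|E) = O(S)·[P(E|S)/P(E|¬S)], hence O(S) = O(S|E)/LR.
Posterior odds = 0.822/(1−0.822) = 4.6180. LR = 0.83/0.22 = 3.7727.
Prior odds = 4.6180/3.7727 = 1.2241, so P(S) = 1.2241/(1+1.2241) ≈ 0.55.

P(S) = 0.55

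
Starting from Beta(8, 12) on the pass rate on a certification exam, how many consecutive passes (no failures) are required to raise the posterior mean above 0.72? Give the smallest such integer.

k = 23

After k passes and 0 failures the posterior is Beta(8+k, 12), with mean (8+k)/(8+12+k).
Set (8+k)/(20+k) > 0.72 and solve: k > (0.72·20 − 8)/(1 − 0.72) = 22.857.
The smallest integer exceeding 22.857 is 23, and checking k=23: (31)/(43) = 0.7209 > 0.72.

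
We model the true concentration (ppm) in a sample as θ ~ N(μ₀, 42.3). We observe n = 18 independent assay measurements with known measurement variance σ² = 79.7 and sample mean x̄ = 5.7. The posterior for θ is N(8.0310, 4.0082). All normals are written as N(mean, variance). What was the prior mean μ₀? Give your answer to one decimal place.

μ₀ = 30.3

The posterior mean is a precision-weighted average: μ_n = (τ₀μ₀ + τ_data·x̄)/(τ₀+τ_data), with τ₀=1/σ₀² and τ_data=n/σ².
Here τ₀ = 1/42.3 = 0.023641 and τ_data = 18/79.7 = 0.225847, so τ_n = 0.249488.
Rearranging for μ₀: μ₀ = (μ_n·τ_n − τ_data·x̄)/τ₀ = (8.0310·0.249488 − 0.225847·5.7) / 0.023641 = 0.716310/0.023641 ≈ 30.3.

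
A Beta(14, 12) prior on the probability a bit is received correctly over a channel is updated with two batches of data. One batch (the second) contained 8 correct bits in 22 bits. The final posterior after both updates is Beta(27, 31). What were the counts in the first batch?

Because Beta–binomial updating is additive in the counts, the combined data contributed (α_post−α_prior, β_post−β_prior) successes and failures.
Total across both batches: 27−14=13 correct bits, 31−12=19 errors.
Subtract the second batch: 13−8=5 correct bits and 19−14=5 errors.

5 correct bits and 5 errors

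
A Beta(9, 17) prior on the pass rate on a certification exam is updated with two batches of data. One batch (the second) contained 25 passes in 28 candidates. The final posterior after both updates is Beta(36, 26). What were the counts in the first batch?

2 passes and 6 failures

Because Beta–binomial updating is additive in the counts, the combined data contributed (α_post−α_prior, β_post−β_prior) successes and failures.
Total across both batches: 36−9=27 passes, 26−17=9 failures.
Subtract the second batch: 27−25=2 passes and 9−3=6 failures.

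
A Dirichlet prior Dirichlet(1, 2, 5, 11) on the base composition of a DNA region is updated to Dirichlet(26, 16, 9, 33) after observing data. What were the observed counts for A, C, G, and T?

counts (25, 14, 4, 22)

For a Dirichlet(α) prior with multinomial counts c, the posterior is Dirichlet(α + c) componentwise.
Counts are posterior − prior componentwise: 26−1=25, 16−2=14, 9−5=4, 33−11=22.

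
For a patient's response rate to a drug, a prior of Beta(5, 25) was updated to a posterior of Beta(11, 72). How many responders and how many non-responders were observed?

6 responders and 47 non-responders

A Beta(α, β) prior with s successes and f failures in binomial data gives a Beta(α+s, β+f) posterior.
So s = 11 − 5 = 6 and f = 72 − 25 = 47.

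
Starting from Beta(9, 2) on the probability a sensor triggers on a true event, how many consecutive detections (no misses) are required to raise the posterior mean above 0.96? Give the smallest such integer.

k = 40

After k detections and 0 misses the posterior is Beta(9+k, 2), with mean (9+k)/(9+2+k).
Set (9+k)/(11+k) > 0.96 and solve: k > (0.96·11 − 9)/(1 − 0.96) = 39.000.
The smallest integer exceeding 39.000 is 40.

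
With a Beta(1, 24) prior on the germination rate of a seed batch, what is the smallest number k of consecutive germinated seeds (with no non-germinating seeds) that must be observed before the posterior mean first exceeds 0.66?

k = 46

After k germinated seeds and 0 non-germinating seeds the posterior is Beta(1+k, 24), with mean (1+k)/(1+24+k).
Set (1+k)/(25+k) > 0.66 and solve: k > (0.66·25 − 1)/(1 − 0.66) = 45.588.
The smallest integer exceeding 45.588 is 46, and checking k=46: (47)/(71) = 0.6620 > 0.66.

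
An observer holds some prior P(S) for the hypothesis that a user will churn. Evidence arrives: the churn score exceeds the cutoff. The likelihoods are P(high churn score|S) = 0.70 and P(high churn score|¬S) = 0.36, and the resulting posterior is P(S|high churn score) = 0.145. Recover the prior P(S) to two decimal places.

In odds form, posterior odds = prior odds × likelihood ratio, so prior odds = posterior odds ÷ LR.
Posterior odds = 0.145/(1−0.145) = 0.1696. LR = 0.70/0.36 = 1.9444.
Prior odds = 0.1696/1.9444 = 0.0872, so P(S) = 0.0872/(1+0.0872) ≈ 0.08.

P(S) = 0.08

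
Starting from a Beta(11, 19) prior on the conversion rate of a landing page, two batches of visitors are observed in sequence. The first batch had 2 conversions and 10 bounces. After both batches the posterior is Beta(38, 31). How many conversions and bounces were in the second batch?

Because Beta–binomial updating is additive in the counts, the combined data contributed (α_post−α_prior, β_post−β_prior) successes and failures.
Total across both batches: 38−11=27 conversions, 31−19=12 bounces.
Subtract the first batch: 27−2=25 conversions and 12−10=2 bounces.

25 conversions and 2 bounces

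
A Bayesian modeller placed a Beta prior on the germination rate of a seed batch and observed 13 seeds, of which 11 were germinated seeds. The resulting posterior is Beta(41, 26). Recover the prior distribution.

Under Beta–binomial conjugacy the posterior parameters are (α+s, β+f).
Subtract the data counts: 41−11=30, 26−2=24.

Beta(30, 24)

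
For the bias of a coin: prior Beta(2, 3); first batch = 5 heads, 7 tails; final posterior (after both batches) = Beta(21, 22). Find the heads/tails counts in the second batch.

14 heads and 12 tails

Because Beta–binomial updating is additive in the counts, the combined data contributed (α_post−α_prior, β_post−β_prior) successes and failures.
Total across both batches: 21−2=19 heads, 22−3=19 tails.
Subtract the first batch: 19−5=14 heads and 19−7=12 tails.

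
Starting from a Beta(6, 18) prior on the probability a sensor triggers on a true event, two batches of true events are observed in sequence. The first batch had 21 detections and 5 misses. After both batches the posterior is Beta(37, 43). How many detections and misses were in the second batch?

10 detections and 20 misses

Sequential conjugate updates are equivalent to a single update on the pooled data, so total successes = posterior α − prior α and total failures = posterior β − prior β.
Total across both batches: 37−6=31 detections, 43−18=25 misses.
Subtract the first batch: 31−21=10 detections and 25−5=20 misses.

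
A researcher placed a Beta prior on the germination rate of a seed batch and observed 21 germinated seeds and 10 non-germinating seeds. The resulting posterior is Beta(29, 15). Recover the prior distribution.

Beta(8, 5)

Beta is conjugate to the binomial likelihood: posterior = Beta(α+s, β+f).
So α = 29 − 21 = 8 and β = 15 − 10 = 5.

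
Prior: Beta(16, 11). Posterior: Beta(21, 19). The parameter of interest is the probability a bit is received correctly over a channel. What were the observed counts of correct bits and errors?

Beta is conjugate to the binomial likelihood: posterior = Beta(α+s, β+f).
Match parameters: s=21−16=5, f=19−11=8.

5 correct bits and 8 errors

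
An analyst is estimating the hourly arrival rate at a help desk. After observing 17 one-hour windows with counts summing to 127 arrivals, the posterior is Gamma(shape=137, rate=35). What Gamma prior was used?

A Gamma(α, β) prior (rate parametrization) on a Poisson rate with n observations summing to S gives posterior Gamma(α+S, β+n).
So α = 137 − 127 = 10 and β = 35 − 17 = 18.

Gamma(shape=10, rate=18)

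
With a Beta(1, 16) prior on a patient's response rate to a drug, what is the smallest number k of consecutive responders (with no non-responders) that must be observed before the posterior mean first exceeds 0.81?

After k responders and 0 non-responders the posterior is Beta(1+k, 16), with mean (1+k)/(1+16+k).
Set (1+k)/(17+k) > 0.81 and solve: k > (0.81·17 − 1)/(1 − 0.81) = 67.211.
The smallest integer exceeding 67.211 is 68.

k = 68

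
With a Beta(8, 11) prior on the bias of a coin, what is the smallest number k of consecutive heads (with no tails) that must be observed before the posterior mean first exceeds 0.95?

After k heads and 0 tails the posterior is Beta(8+k, 11), with mean (8+k)/(8+11+k).
Set (8+k)/(19+k) > 0.95 and solve: k > (0.95·19 − 8)/(1 − 0.95) = 201.000.
The smallest integer exceeding 201.000 is 202, and checking k=202: (210)/(221) = 0.9502 > 0.95.

k = 202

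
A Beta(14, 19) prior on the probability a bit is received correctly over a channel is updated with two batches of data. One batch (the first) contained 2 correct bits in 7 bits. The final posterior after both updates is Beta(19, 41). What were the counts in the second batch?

3 correct bits and 17 errors

Because Beta–binomial updating is additive in the counts, the combined data contributed (α_post−α_prior, β_post−β_prior) successes and failures.
Total across both batches: 19−14=5 correct bits, 41−19=22 errors.
Subtract the first batch: 5−2=3 correct bits and 22−5=17 errors.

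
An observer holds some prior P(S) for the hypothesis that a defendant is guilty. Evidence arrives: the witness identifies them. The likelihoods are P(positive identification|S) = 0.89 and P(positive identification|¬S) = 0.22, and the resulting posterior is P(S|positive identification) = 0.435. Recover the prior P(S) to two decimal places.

P(S) = 0.16

In odds form, posterior odds = prior odds × likelihood ratio, so prior odds = posterior odds ÷ LR.
Posterior odds = 0.435/(1−0.435) = 0.7699. LR = 0.89/0.22 = 4.0455.
Prior odds = 0.7699/4.0455 = 0.1903, so P(S) = 0.1903/(1+0.1903) ≈ 0.16.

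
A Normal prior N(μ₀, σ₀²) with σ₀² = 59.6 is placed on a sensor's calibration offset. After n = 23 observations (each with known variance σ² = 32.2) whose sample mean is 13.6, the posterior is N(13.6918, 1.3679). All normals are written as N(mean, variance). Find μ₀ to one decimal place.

With known observation variance, the Normal–Normal posterior has precision τ_n = τ₀ + n/σ² and mean μ_n = (τ₀μ₀ + (n/σ²)x̄)/τ_n.
Here τ₀ = 1/59.6 = 0.016779 and τ_data = 23/32.2 = 0.714286, so τ_n = 0.731065.
Rearranging for μ₀: μ₀ = (μ_n·τ_n − τ_data·x̄)/τ₀ = (13.6918·0.731065 − 0.714286·13.6) / 0.016779 = 0.295306/0.016779 ≈ 17.6.

μ₀ = 17.6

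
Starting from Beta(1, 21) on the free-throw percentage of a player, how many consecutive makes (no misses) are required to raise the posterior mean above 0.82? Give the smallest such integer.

k = 95

After k makes and 0 misses the posterior is Beta(1+k, 21), with mean (1+k)/(1+21+k).
Set (1+k)/(22+k) > 0.82 and solve: k > (0.82·22 − 1)/(1 − 0.82) = 94.667.
The smallest integer exceeding 94.667 is 95, and checking k=95: (96)/(117) = 0.8205 > 0.82.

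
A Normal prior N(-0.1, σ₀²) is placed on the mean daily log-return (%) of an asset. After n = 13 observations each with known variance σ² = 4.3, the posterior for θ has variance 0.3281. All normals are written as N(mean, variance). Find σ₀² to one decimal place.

For the Normal–Normal model with known σ², precisions add: τ_n = τ₀ + n/σ².
So 1/σ₀² = 1/0.3281 − 13/4.3 = 3.047851 − 3.023256 = 0.024595.
Hence σ₀² = 1/0.024595 ≈ 40.7.

σ₀² = 40.7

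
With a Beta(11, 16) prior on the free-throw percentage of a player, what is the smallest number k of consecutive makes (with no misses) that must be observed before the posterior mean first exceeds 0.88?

k = 107

After k makes and 0 misses the posterior is Beta(11+k, 16), with mean (11+k)/(11+16+k).
Set (11+k)/(27+k) > 0.88 and solve: k > (0.88·27 − 11)/(1 − 0.88) = 106.333.
The smallest integer exceeding 106.333 is 107.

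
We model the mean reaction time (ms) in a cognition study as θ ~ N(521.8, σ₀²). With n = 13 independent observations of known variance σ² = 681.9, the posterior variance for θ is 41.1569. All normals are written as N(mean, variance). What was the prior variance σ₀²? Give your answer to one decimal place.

σ₀² = 191.1

Posterior precision equals prior precision plus data precision: 1/σ_n² = 1/σ₀² + n/σ².
So 1/σ₀² = 1/41.1569 − 13/681.9 = 0.024297 − 0.019064 = 0.005233.
Hence σ₀² = 1/0.005233 ≈ 191.1.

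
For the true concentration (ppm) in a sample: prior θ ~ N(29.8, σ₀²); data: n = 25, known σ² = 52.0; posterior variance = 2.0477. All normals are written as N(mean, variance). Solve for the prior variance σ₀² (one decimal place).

For the Normal–Normal model with known σ², precisions add: τ_n = τ₀ + n/σ².
So 1/σ₀² = 1/2.0477 − 25/52.0 = 0.488353 − 0.480769 = 0.007584.
Hence σ₀² = 1/0.007584 ≈ 131.9.

σ₀² = 131.9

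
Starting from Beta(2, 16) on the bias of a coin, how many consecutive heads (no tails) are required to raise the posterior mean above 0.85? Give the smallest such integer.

After k heads and 0 tails the posterior is Beta(2+k, 16), with mean (2+k)/(2+16+k).
Set (2+k)/(18+k) > 0.85 and solve: k > (0.85·18 − 2)/(1 − 0.85) = 88.667.
The smallest integer exceeding 88.667 is 89.

k = 89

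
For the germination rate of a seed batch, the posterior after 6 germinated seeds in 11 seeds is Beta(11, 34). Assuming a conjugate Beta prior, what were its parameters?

Under Beta–binomial conjugacy the posterior parameters are (a+s, b+f).
Subtract the data counts: 11−6=5, 34−5=29.

Beta(5, 29)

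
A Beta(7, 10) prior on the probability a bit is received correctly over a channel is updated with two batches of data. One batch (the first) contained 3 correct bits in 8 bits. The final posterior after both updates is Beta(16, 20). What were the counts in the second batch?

Sequential conjugate updates are equivalent to a single update on the pooled data, so total successes = posterior α − prior α and total failures = posterior β − prior β.
Total across both batches: 16−7=9 correct bits, 20−10=10 errors.
Subtract the first batch: 9−3=6 correct bits and 10−5=5 errors.

6 correct bits and 5 errors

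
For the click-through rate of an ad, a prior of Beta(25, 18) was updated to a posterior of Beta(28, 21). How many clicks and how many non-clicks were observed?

3 clicks and 3 non-clicks

Beta is conjugate to the binomial likelihood: posterior = Beta(α+s, β+f).
Match parameters: s=28−25=3, f=21−18=3.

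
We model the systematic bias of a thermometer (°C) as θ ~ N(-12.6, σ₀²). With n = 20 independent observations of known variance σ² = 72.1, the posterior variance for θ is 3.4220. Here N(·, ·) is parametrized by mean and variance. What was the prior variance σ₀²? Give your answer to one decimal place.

For the Normal–Normal model with known σ², precisions add: τ_n = τ₀ + n/σ².
So 1/σ₀² = 1/3.4220 − 20/72.1 = 0.292227 − 0.277393 = 0.014834.
Hence σ₀² = 1/0.014834 ≈ 67.4.

σ₀² = 67.4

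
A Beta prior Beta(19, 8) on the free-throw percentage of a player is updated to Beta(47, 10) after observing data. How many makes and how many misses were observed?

28 makes and 2 misses

Beta is conjugate to the binomial likelihood: posterior = Beta(α+s, β+f).
So s = 47 − 19 = 28 and f = 10 − 8 = 2.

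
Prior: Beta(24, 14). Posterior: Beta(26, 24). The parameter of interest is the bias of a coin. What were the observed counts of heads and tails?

2 heads and 10 tails

Beta is conjugate to the binomial likelihood: posterior = Beta(a+s, b+f).
Match parameters: s=26−24=2, f=24−14=10.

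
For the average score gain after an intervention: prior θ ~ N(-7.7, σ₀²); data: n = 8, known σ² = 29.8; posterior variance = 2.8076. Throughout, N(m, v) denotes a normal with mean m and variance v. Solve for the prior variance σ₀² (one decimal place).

σ₀² = 11.4

Posterior precision equals prior precision plus data precision: 1/σ_n² = 1/σ₀² + n/σ².
So 1/σ₀² = 1/2.8076 − 8/29.8 = 0.356176 − 0.268456 = 0.087720.
Hence σ₀² = 1/0.087720 ≈ 11.4.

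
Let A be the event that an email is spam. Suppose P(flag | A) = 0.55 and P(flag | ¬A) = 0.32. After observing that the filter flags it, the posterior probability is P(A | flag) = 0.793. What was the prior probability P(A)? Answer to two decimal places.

Bayes' rule in odds form gives O(A|E) = O(A)·[P(E|A)/P(E|¬A)], hence O(A) = O(A|E)/LR.
Posterior odds = 0.793/(1−0.793) = 3.8309. LR = 0.55/0.32 = 1.7188.
Prior odds = 3.8309/1.7188 = 2.2288, so P(A) = 2.2288/(1+2.2288) ≈ 0.69.

P(A) = 0.69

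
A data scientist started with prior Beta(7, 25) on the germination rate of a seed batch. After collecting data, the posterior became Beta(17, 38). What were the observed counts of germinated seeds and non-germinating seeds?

A Beta(a, b) prior with s successes and f failures in binomial data gives a Beta(a+s, b+f) posterior.
Match parameters: s=17−7=10, f=38−25=13.

10 germinated seeds and 13 non-germinating seeds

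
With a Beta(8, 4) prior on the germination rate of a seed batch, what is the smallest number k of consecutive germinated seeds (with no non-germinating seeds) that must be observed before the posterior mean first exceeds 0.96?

k = 89

After k germinated seeds and 0 non-germinating seeds the posterior is Beta(8+k, 4), with mean (8+k)/(8+4+k).
Set (8+k)/(12+k) > 0.96 and solve: k > (0.96·12 − 8)/(1 − 0.96) = 88.000.
The smallest integer exceeding 88.000 is 89.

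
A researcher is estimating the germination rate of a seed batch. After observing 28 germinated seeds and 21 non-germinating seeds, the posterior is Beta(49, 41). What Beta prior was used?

A Beta(α, β) prior with s successes and f failures in binomial data gives a Beta(α+s, β+f) posterior.
So α = 49 − 28 = 21 and β = 41 − 21 = 20.

Beta(21, 20)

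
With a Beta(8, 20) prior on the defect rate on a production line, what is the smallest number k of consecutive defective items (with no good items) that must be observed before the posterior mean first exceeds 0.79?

k = 68

After k defective items and 0 good items the posterior is Beta(8+k, 20), with mean (8+k)/(8+20+k).
Set (8+k)/(28+k) > 0.79 and solve: k > (0.79·28 − 8)/(1 − 0.79) = 67.238.
The smallest integer exceeding 67.238 is 68, and checking k=68: (76)/(96) = 0.7917 > 0.79.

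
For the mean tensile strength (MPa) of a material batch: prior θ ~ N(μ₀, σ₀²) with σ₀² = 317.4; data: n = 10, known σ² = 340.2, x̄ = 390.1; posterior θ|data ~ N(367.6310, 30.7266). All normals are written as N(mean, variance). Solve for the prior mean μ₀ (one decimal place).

The posterior mean is a precision-weighted average: μ_n = (τ₀μ₀ + τ_data·x̄)/(τ₀+τ_data), with τ₀=1/σ₀² and τ_data=n/σ².
Here τ₀ = 1/317.4 = 0.003151 and τ_data = 10/340.2 = 0.029394, so τ_n = 0.032545.
Rearranging for μ₀: μ₀ = (μ_n·τ_n − τ_data·x̄)/τ₀ = (367.6310·0.032545 − 0.029394·390.1) / 0.003151 = 0.497951/0.003151 ≈ 158.0.

μ₀ = 158.0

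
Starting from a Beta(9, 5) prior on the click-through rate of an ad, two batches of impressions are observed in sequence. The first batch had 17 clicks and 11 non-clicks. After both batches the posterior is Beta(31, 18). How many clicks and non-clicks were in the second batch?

Because Beta–binomial updating is additive in the counts, the combined data contributed (α_post−α_prior, β_post−β_prior) successes and failures.
Total across both batches: 31−9=22 clicks, 18−5=13 non-clicks.
Subtract the first batch: 22−17=5 clicks and 13−11=2 non-clicks.

5 clicks and 2 non-clicks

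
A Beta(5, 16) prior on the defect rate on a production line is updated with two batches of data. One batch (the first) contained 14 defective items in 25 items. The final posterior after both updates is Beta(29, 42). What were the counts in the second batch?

Sequential conjugate updates are equivalent to a single update on the pooled data, so total successes = posterior α − prior α and total failures = posterior β − prior β.
Total across both batches: 29−5=24 defective items, 42−16=26 good items.
Subtract the first batch: 24−14=10 defective items and 26−11=15 good items.

10 defective items and 15 good items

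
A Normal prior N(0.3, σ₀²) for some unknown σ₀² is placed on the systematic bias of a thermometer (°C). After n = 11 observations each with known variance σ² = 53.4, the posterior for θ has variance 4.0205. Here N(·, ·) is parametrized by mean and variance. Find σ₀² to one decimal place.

σ₀² = 23.4

Posterior precision equals prior precision plus data precision: 1/σ_n² = 1/σ₀² + n/σ².
So 1/σ₀² = 1/4.0205 − 11/53.4 = 0.248725 − 0.205993 = 0.042732.
Hence σ₀² = 1/0.042732 ≈ 23.4.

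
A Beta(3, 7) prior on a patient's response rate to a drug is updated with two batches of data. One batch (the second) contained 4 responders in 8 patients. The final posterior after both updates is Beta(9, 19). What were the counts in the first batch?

Sequential conjugate updates are equivalent to a single update on the pooled data, so total successes = posterior α − prior α and total failures = posterior β − prior β.
Total across both batches: 9−3=6 responders, 19−7=12 non-responders.
Subtract the second batch: 6−4=2 responders and 12−4=8 non-responders.

2 responders and 8 non-responders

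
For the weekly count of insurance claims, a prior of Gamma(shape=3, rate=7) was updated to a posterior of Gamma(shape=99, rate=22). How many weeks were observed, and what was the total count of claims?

A Gamma(α, β) prior (rate parametrization) on a Poisson rate with n observations summing to S gives posterior Gamma(α+S, β+n).
Matching: Σxᵢ = 99 − 3 = 96 and n = 22 − 7 = 15.

n = 15 weeks with total 96 claims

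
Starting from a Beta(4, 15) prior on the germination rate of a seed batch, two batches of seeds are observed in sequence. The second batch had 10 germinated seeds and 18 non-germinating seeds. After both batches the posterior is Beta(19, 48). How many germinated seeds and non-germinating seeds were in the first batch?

5 germinated seeds and 15 non-germinating seeds

Sequential conjugate updates are equivalent to a single update on the pooled data, so total successes = posterior α − prior α and total failures = posterior β − prior β.
Total across both batches: 19−4=15 germinated seeds, 48−15=33 non-germinating seeds.
Subtract the second batch: 15−10=5 germinated seeds and 33−18=15 non-germinating seeds.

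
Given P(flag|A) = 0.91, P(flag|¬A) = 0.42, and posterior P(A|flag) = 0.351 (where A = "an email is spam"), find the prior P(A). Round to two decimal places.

Bayes' rule in odds form gives O(A|E) = O(A)·[P(E|A)/P(E|¬A)], hence O(A) = O(A|E)/LR.
Posterior odds = 0.351/(1−0.351) = 0.5408. LR = 0.91/0.42 = 2.1667.
Prior odds = 0.5408/2.1667 = 0.2496, so P(A) = 0.2496/(1+0.2496) ≈ 0.20.

P(A) = 0.20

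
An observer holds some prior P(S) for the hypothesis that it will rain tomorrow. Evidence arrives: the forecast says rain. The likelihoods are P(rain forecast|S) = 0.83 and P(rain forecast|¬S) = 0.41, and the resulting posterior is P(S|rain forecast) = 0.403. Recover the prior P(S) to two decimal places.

P(S) = 0.25

Bayes' rule in odds form gives O(S|E) = O(S)·[P(E|S)/P(E|¬S)], hence O(S) = O(S|E)/LR.
Posterior odds = 0.403/(1−0.403) = 0.6750. LR = 0.83/0.41 = 2.0244.
Prior odds = 0.6750/2.0244 = 0.3334, so P(S) = 0.3334/(1+0.3334) ≈ 0.25.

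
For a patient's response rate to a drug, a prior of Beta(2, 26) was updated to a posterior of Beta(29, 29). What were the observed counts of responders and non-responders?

Under Beta–binomial conjugacy the posterior parameters are (α+s, β+f).
So s = 29 − 2 = 27 and f = 29 − 26 = 3.

27 responders and 3 non-responders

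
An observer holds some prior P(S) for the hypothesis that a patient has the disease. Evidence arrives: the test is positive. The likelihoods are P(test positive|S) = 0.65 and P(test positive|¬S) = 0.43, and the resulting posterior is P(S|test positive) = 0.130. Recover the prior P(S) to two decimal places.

P(S) = 0.09

Bayes' rule in odds form gives O(S|E) = O(S)·[P(E|S)/P(E|¬S)], hence O(S) = O(S|E)/LR.
Posterior odds = 0.130/(1−0.130) = 0.1494. LR = 0.65/0.43 = 1.5116.
Prior odds = 0.1494/1.5116 = 0.0988, so P(S) = 0.0988/(1+0.0988) ≈ 0.09.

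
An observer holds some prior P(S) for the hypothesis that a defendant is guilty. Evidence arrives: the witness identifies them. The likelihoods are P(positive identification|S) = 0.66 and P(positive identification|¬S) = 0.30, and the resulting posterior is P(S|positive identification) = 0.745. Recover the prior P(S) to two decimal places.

Bayes' rule in odds form gives O(S|E) = O(S)·[P(E|S)/P(E|¬S)], hence O(S) = O(S|E)/LR.
Posterior odds = 0.745/(1−0.745) = 2.9216. LR = 0.66/0.30 = 2.2000.
Prior odds = 2.9216/2.2000 = 1.3280, so P(S) = 1.3280/(1+1.3280) ≈ 0.57.

P(S) = 0.57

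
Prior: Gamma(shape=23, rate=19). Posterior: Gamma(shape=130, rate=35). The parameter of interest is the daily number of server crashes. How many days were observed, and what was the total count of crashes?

Gamma–Poisson conjugacy: posterior shape = α + Σxᵢ, posterior rate = β + n.
Matching: Σxᵢ = 130 − 23 = 107 and n = 35 − 19 = 16.

n = 16 days with total 107 crashes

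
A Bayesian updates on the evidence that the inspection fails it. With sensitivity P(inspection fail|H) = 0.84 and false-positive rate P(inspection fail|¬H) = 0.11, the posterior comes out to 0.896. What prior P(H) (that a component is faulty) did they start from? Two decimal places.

Bayes' rule in odds form gives O(H|E) = O(H)·[P(E|H)/P(E|¬H)], hence O(H) = O(H|E)/LR.
Posterior odds = 0.896/(1−0.896) = 8.6154. LR = 0.84/0.11 = 7.6364.
Prior odds = 8.6154/7.6364 = 1.1282, so P(H) = 1.1282/(1+1.1282) ≈ 0.53.

P(H) = 0.53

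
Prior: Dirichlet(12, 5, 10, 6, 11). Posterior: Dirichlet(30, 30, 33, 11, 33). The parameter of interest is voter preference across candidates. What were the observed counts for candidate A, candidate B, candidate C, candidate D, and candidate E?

counts (18, 25, 23, 5, 22)

For a Dirichlet(α) prior with multinomial counts c, the posterior is Dirichlet(α + c) componentwise.
Counts are posterior − prior componentwise: 30−12=18, 30−5=25, 33−10=23, 11−6=5, 33−11=22.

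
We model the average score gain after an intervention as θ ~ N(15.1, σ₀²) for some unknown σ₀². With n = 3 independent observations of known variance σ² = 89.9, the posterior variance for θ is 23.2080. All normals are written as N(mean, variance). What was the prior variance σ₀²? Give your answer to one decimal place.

For the Normal–Normal model with known σ², precisions add: τ_n = τ₀ + n/σ².
So 1/σ₀² = 1/23.2080 − 3/89.9 = 0.043089 − 0.033370 = 0.009719.
Hence σ₀² = 1/0.009719 ≈ 102.9.

σ₀² = 102.9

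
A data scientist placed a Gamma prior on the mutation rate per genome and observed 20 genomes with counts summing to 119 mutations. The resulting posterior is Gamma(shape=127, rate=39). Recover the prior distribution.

Gamma(shape=8, rate=19)

Gamma–Poisson conjugacy: posterior shape = α + Σxᵢ, posterior rate = β + n.
So α = 127 − 119 = 8 and β = 39 − 20 = 19.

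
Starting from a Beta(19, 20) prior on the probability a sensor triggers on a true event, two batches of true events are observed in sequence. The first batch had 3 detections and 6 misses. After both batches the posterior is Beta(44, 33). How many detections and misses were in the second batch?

Because Beta–binomial updating is additive in the counts, the combined data contributed (α_post−α_prior, β_post−β_prior) successes and failures.
Total across both batches: 44−19=25 detections, 33−20=13 misses.
Subtract the first batch: 25−3=22 detections and 13−6=7 misses.

22 detections and 7 misses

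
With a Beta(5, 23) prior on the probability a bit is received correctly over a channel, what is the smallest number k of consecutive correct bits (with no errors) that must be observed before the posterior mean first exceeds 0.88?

After k correct bits and 0 errors the posterior is Beta(5+k, 23), with mean (5+k)/(5+23+k).
Set (5+k)/(28+k) > 0.88 and solve: k > (0.88·28 − 5)/(1 − 0.88) = 163.667.
The smallest integer exceeding 163.667 is 164.

k = 164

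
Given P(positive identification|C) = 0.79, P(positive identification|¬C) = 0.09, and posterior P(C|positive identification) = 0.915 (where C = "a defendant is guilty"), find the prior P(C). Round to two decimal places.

Bayes' rule in odds form gives O(C|E) = O(C)·[P(E|C)/P(E|¬C)], hence O(C) = O(C|E)/LR.
Posterior odds = 0.915/(1−0.915) = 10.7647. LR = 0.79/0.09 = 8.7778.
Prior odds = 10.7647/8.7778 = 1.2264, so P(C) = 1.2264/(1+1.2264) ≈ 0.55.

P(C) = 0.55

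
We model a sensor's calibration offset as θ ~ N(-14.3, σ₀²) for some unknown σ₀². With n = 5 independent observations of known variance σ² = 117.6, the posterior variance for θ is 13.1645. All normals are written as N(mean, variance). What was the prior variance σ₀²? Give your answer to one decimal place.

σ₀² = 29.9

For the Normal–Normal model with known σ², precisions add: τ_n = τ₀ + n/σ².
So 1/σ₀² = 1/13.1645 − 5/117.6 = 0.075962 − 0.042517 = 0.033445.
Hence σ₀² = 1/0.033445 ≈ 29.9.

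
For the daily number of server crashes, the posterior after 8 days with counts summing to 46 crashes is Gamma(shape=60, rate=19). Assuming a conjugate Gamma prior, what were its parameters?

A Gamma(α, β) prior (rate parametrization) on a Poisson rate with n observations summing to S gives posterior Gamma(α+S, β+n).
So α = 60 − 46 = 14 and β = 19 − 8 = 11.

Gamma(shape=14, rate=11)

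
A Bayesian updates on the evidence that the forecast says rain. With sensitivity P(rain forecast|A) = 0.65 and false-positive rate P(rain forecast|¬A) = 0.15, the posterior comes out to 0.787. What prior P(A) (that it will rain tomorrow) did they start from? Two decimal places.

In odds form, posterior odds = prior odds × likelihood ratio, so prior odds = posterior odds ÷ LR.
Posterior odds = 0.787/(1−0.787) = 3.6948. LR = 0.65/0.15 = 4.3333.
Prior odds = 3.6948/4.3333 = 0.8527, so P(A) = 0.8527/(1+0.8527) ≈ 0.46.

P(A) = 0.46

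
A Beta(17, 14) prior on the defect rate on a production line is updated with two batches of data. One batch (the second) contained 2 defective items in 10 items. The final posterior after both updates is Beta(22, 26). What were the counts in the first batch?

3 defective items and 4 good items

Because Beta–binomial updating is additive in the counts, the combined data contributed (α_post−α_prior, β_post−β_prior) successes and failures.
Total across both batches: 22−17=5 defective items, 26−14=12 good items.
Subtract the second batch: 5−2=3 defective items and 12−8=4 good items.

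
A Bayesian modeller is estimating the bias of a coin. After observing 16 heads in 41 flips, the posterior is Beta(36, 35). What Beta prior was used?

Under Beta–binomial conjugacy the posterior parameters are (a+s, b+f).
So a = 36 − 16 = 20 and b = 35 − 25 = 10.

Beta(20, 10)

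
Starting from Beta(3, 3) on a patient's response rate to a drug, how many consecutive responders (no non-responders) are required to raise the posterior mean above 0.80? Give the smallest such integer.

k = 10

After k responders and 0 non-responders the posterior is Beta(3+k, 3), with mean (3+k)/(3+3+k).
Set (3+k)/(6+k) > 0.80 and solve: k > (0.80·6 − 3)/(1 − 0.80) = 9.000.
The smallest integer exceeding 9.000 is 10, and checking k=10: (13)/(16) = 0.8125 > 0.80.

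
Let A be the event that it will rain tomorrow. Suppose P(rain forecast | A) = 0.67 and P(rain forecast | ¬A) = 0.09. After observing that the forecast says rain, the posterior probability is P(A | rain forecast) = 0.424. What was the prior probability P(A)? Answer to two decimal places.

P(A) = 0.09

In odds form, posterior odds = prior odds × likelihood ratio, so prior odds = posterior odds ÷ LR.
Posterior odds = 0.424/(1−0.424) = 0.7361. LR = 0.67/0.09 = 7.4444.
Prior odds = 0.7361/7.4444 = 0.0989, so P(A) = 0.0989/(1+0.0989) ≈ 0.09.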